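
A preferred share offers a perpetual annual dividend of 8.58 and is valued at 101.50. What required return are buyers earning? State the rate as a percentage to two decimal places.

8.45%

P = C/r ⇒ r = C/P = 8.58/101.50 = 0.084532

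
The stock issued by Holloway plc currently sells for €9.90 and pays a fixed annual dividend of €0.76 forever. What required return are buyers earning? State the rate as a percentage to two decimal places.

7.68%

P = C/r ⇒ r = C/P = €0.76/€9.90 = 0.076768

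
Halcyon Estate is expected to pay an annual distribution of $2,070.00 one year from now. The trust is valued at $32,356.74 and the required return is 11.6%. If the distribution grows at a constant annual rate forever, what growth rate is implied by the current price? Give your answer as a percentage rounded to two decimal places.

P = D₁/(r−g) ⇒ g = r − D₁/P = 0.116 − $2,070.00/$32,356.74 = 0.052026

5.20%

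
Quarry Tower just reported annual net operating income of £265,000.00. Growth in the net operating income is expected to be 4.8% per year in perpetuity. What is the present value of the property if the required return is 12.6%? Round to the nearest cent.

£3560512.82

D₁ = D₀ × (1 + g) = £265,000.00 × 1.048 = £277,720.0000
Growing perpetuity: P = D₁ / (r − g) = £277,720.0000 / (0.126 − 0.048) = £3,560,512.82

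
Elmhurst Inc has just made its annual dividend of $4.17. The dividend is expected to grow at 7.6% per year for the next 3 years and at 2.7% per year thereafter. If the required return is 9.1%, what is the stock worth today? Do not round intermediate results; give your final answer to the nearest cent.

$76.36

D_1 = 4.48692
D_2 = 4.82793
D_3 = 5.19485
Terminal value at year 3: TV = D_3×(1+g_2)/(r−g_2) = 5.33511/0.064 = 83.36108
P_0 = D_1/(1+r)^1 + D_2/(1+r)^2 + D_3/(1+r)^3 + TV/(1+r)^3
    = 4.11267 + 4.05612 + 4.00036 + 64.19321 = 76.36235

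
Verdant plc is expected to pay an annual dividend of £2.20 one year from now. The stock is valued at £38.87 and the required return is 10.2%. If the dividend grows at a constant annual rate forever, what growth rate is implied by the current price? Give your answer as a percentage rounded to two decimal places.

P = D₁/(r−g) ⇒ g = r − D₁/P = 0.102 − £2.20/£38.87 = 0.045401

4.54%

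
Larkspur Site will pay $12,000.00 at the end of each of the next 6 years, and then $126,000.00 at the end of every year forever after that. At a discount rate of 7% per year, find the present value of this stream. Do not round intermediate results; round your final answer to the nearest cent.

PV of 6-year annuity: $12,000.00 × [1 − (1+0.07)^−6] / 0.07 = 57198.47592
Perpetuity value at year 6: $126,000.00 / 0.07 = 1800000.00000
PV of perpetuity: 1800000.00000 / (1+0.07)^6 = 1199416.00287
Total PV = 57198.47592 + 1199416.00287 = 1256614.47879

$1256614.48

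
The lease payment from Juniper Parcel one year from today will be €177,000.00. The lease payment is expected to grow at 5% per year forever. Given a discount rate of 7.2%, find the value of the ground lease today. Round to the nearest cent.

Growing perpetuity: P = D₁ / (r − g) = €177,000.0000 / (0.072 − 0.05) = €8,045,454.55

€8045454.55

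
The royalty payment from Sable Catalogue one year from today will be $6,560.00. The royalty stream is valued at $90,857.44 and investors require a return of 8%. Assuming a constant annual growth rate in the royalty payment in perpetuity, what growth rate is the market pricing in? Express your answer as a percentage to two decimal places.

0.78%

P = D₁/(r−g) ⇒ g = r − D₁/P = 0.08 − $6,560.00/$90,857.44 = 0.007799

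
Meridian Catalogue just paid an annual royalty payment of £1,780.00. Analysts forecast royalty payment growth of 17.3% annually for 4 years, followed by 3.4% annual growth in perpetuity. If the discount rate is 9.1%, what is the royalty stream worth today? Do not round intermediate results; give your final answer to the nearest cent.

D_1 = 2087.94000
D_2 = 2449.15362
D_3 = 2872.85720
D_4 = 3369.86149
Terminal value at year 4: TV = D_4×(1+g_2)/(r−g_2) = 3484.43678/0.057 = 61130.46986
P_0 = D_1/(1+r)^1 + D_2/(1+r)^2 + D_3/(1+r)^3 + D_4/(1+r)^4 + TV/(1+r)^4
    = 1913.78552 + 2057.62641 + 2212.27844 + 2378.55418 + 43147.80740 = 51710.05195

£51710.05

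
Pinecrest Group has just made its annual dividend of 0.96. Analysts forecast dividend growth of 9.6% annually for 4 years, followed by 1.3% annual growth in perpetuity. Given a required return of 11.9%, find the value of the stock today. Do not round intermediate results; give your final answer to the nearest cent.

12.09

D_1 = 1.05216
D_2 = 1.15317
D_3 = 1.26387
D_4 = 1.38520
Terminal value at year 4: TV = D_4×(1+g_2)/(r−g_2) = 1.40321/0.106 = 13.23784
P_0 = D_1/(1+r)^1 + D_2/(1+r)^2 + D_3/(1+r)^3 + D_4/(1+r)^4 + TV/(1+r)^4
    = 0.94027 + 0.92094 + 0.90201 + 0.88347 + 8.44300 = 12.08969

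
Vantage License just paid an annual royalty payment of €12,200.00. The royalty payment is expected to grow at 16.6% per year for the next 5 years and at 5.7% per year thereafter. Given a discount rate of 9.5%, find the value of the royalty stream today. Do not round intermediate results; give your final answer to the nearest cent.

€538536.55

D_1 = 14225.20000
D_2 = 16586.58320
D_3 = 19339.95601
D_4 = 22550.38871
D_5 = 26293.75323
Terminal value at year 5: TV = D_5×(1+g_2)/(r−g_2) = 27792.49717/0.038 = 731381.50445
P_0 = D_1/(1+r)^1 + D_2/(1+r)^2 + D_3/(1+r)^3 + D_4/(1+r)^4 + D_5/(1+r)^5 + TV/(1+r)^5
    = 12991.05023 + 13833.39230 + 14730.35198 + 15685.47069 + 16702.51948 + 464593.76550 = 538536.55018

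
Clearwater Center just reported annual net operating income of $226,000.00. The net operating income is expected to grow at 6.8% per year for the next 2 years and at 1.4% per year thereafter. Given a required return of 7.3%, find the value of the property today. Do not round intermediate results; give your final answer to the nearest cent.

D_1 = 241368.00000
D_2 = 257781.02400
Terminal value at year 2: TV = D_2×(1+g_2)/(r−g_2) = 261389.95834/0.059 = 4430338.27688
P_0 = D_1/(1+r)^1 + D_2/(1+r)^2 + TV/(1+r)^2
    = 224946.87791 + 223898.66320 + 3848021.09291 = 4296866.63402

$4296866.63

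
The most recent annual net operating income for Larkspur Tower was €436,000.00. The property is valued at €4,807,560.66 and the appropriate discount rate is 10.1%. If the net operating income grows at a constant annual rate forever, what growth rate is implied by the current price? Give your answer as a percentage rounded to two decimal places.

0.95%

P = D₀(1+g)/(r−g) ⇒ P(r−g) = D₀(1+g) ⇒ g(P+D₀) = P·r − D₀
g = (P·r − D₀)/(P + D₀) = (€4,807,560.66×0.101 − €436,000.00) / (€4,807,560.66 + €436,000.00) = 0.009452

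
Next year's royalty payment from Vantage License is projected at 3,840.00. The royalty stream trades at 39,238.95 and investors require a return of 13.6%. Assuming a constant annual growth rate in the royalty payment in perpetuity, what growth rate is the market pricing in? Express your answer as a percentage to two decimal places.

3.81%

P = D₁/(r−g) ⇒ g = r − D₁/P = 0.136 − 3,840.00/39,238.95 = 0.038138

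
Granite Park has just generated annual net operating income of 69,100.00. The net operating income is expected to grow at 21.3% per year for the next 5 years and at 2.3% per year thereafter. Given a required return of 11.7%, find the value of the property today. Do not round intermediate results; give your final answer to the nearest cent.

1581171.38

D_1 = 83818.30000
D_2 = 101671.59790
D_3 = 123327.64825
D_4 = 149596.43733
D_5 = 181460.47848
Terminal value at year 5: TV = D_5×(1+g_2)/(r−g_2) = 185634.06949/0.094 = 1974830.52646
P_0 = D_1/(1+r)^1 + D_2/(1+r)^2 + D_3/(1+r)^3 + D_4/(1+r)^4 + D_5/(1+r)^5 + TV/(1+r)^5
    = 75038.76455 + 81487.93321 + 88491.37241 + 96096.71865 + 104355.70253 + 1135700.89031 = 1581171.38167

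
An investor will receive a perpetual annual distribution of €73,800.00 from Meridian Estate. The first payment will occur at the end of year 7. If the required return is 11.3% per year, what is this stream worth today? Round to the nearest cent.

€343563.43

Value at end of year 6: C / r = €73,800.00 / 0.113 = €653,097.3451
Discount to today: PV = €653,097.3451 / (1 + 0.113)^6 = €653,097.3451 / 1.900951 = €343,563.43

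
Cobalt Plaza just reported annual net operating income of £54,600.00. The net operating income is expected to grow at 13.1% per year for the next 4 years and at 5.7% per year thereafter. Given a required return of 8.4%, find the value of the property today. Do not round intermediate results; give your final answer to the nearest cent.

£2776133.78

D_1 = 61752.60000
D_2 = 69842.19060
D_3 = 78991.51757
D_4 = 89339.40637
Terminal value at year 4: TV = D_4×(1+g_2)/(r−g_2) = 94431.75253/0.027 = 3497472.31604
P_0 = D_1/(1+r)^1 + D_2/(1+r)^2 + D_3/(1+r)^3 + D_4/(1+r)^4 + TV/(1+r)^4
    = 56967.34317 + 59437.32945 + 62014.40924 + 64703.22587 + 2533011.47219 = 2776133.77993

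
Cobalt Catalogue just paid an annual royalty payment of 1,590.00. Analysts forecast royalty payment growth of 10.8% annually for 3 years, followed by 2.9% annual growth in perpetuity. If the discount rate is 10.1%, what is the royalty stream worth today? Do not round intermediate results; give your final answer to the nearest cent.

D_1 = 1761.72000
D_2 = 1951.98576
D_3 = 2162.80022
Terminal value at year 3: TV = D_3×(1+g_2)/(r−g_2) = 2225.52143/0.072 = 30910.01984
P_0 = D_1/(1+r)^1 + D_2/(1+r)^2 + D_3/(1+r)^3 + TV/(1+r)^3
    = 1600.10899 + 1610.28226 + 1620.52020 + 23159.93451 = 27990.84595

27990.85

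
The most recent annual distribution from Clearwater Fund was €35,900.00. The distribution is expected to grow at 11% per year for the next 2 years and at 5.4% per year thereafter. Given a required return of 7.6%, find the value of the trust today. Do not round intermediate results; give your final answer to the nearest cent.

€1905587.53

D_1 = 39849.00000
D_2 = 44232.39000
Terminal value at year 2: TV = D_2×(1+g_2)/(r−g_2) = 46620.93906/0.022 = 2119133.59364
P_0 = D_1/(1+r)^1 + D_2/(1+r)^2 + TV/(1+r)^2
    = 37034.38662 + 38204.61816 + 1830348.52479 = 1905587.52957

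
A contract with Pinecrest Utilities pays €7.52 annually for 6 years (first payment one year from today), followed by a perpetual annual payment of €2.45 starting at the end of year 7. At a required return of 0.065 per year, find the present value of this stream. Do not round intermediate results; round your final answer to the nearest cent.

€62.24

PV of 6-year annuity: €7.52 × [1 − (1+0.065)^−6] / 0.065 = 36.40442
Perpetuity value at year 6: €2.45 / 0.065 = 37.69231
PV of perpetuity: 37.69231 / (1+0.065)^6 = 25.83182
Total PV = 36.40442 + 25.83182 = 62.23625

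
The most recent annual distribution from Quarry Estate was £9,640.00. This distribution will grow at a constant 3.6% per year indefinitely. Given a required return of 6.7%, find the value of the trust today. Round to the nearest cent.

£322162.58

D₁ = D₀ × (1 + g) = £9,640.00 × 1.036 = £9,987.0400
Growing perpetuity: P = D₁ / (r − g) = £9,987.0400 / (0.067 − 0.036) = £322,162.58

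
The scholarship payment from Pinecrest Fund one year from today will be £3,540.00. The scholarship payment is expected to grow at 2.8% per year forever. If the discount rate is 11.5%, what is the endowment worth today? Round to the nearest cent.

£40689.66

Growing perpetuity: P = D₁ / (r − g) = £3,540.0000 / (0.115 − 0.028) = £40,689.66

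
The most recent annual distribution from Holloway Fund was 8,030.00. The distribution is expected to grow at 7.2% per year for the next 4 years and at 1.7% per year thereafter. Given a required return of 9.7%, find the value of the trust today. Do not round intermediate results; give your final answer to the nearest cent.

D_1 = 8608.16000
D_2 = 9227.94752
D_3 = 9892.35974
D_4 = 10604.60964
Terminal value at year 4: TV = D_4×(1+g_2)/(r−g_2) = 10784.88801/0.08 = 134811.10008
P_0 = D_1/(1+r)^1 + D_2/(1+r)^2 + D_3/(1+r)^3 + D_4/(1+r)^4 + TV/(1+r)^4
    = 7847.00091 + 7668.17227 + 7493.41903 + 7322.64831 + 93089.16663 = 123420.40714

123420.41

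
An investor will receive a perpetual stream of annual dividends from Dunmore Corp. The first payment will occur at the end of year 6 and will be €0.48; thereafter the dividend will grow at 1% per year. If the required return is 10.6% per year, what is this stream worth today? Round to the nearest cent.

Value at end of year 5: C₁ / (r − g) = €0.48 / (0.106 − 0.01) = €5.0000
Discount to today: PV = €5.0000 / (1 + 0.106)^5 = €5.0000 / 1.654915 = €3.02

€3.02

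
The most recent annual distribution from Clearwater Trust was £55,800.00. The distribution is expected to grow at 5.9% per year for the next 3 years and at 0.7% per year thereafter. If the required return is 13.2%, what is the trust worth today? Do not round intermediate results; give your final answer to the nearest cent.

D_1 = 59092.20000
D_2 = 62578.63980
D_3 = 66270.77955
Terminal value at year 3: TV = D_3×(1+g_2)/(r−g_2) = 66734.67501/0.125 = 533877.40004
P_0 = D_1/(1+r)^1 + D_2/(1+r)^2 + D_3/(1+r)^3 + TV/(1+r)^3
    = 52201.59011 + 48835.23315 + 45685.96458 + 368046.13064 = 514768.91847

£514768.92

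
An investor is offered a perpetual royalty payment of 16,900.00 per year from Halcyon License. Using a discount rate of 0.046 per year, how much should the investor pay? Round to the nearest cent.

Level perpetuity: PV = C / r = 16,900.00 / 0.046 = 367,391.30

367391.30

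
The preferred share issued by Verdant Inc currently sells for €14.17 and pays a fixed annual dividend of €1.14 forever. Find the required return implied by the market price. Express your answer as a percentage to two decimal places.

P = C/r ⇒ r = C/P = €1.14/€14.17 = 0.080452

8.05%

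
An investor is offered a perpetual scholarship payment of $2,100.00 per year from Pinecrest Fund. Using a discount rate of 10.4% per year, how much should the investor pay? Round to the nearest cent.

$20192.31

Level perpetuity: PV = C / r = $2,100.00 / 0.104 = $20,192.31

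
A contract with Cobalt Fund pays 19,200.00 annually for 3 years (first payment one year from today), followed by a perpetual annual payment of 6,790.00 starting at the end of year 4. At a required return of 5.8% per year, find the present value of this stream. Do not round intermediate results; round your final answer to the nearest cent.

PV of 3-year annuity: 19,200.00 × [1 − (1+0.058)^−3] / 0.058 = 51512.33023
Perpetuity value at year 3: 6,790.00 / 0.058 = 117068.96552
PV of perpetuity: 117068.96552 / (1+0.058)^3 = 98851.84457
Total PV = 51512.33023 + 98851.84457 = 150364.17480

150364.17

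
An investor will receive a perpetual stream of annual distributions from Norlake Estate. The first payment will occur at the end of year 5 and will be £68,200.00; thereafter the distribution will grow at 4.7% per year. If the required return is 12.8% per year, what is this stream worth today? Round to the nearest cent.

£520071.38

Value at end of year 4: C₁ / (r − g) = £68,200.00 / (0.128 − 0.047) = £841,975.3086
Discount to today: PV = £841,975.3086 / (1 + 0.128)^4 = £841,975.3086 / 1.618961 = £520,071.38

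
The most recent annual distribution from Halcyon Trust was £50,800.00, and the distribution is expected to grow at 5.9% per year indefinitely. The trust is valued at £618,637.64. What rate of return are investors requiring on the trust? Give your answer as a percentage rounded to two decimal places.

D₁ = £50,800.00 × 1.059 = £53,797.2000
P = D₁/(r − g) ⇒ r = D₁/P + g = £53,797.2000/£618,637.64 + 0.059 = 0.086961 + 0.059 = 0.145961

14.60%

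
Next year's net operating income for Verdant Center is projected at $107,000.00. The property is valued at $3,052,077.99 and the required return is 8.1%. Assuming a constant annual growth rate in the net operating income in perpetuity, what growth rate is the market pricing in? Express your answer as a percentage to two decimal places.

4.59%

P = D₁/(r−g) ⇒ g = r − D₁/P = 0.081 − $107,000.00/$3,052,077.99 = 0.045942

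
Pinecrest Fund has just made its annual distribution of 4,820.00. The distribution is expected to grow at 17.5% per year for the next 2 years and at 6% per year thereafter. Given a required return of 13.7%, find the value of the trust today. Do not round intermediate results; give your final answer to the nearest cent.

D_1 = 5663.50000
D_2 = 6654.61250
Terminal value at year 2: TV = D_2×(1+g_2)/(r−g_2) = 7053.88925/0.077 = 91608.95130
P_0 = D_1/(1+r)^1 + D_2/(1+r)^2 + TV/(1+r)^2
    = 4981.09059 + 5147.56503 + 70862.58357 = 80991.23919

80991.24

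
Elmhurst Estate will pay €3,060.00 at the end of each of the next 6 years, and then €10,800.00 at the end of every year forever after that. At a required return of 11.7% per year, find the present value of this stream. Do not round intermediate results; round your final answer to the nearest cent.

€60213.17

PV of 6-year annuity: €3,060.00 × [1 − (1+0.117)^−6] / 0.117 = 12688.53089
Perpetuity value at year 6: €10,800.00 / 0.117 = 92307.69231
PV of perpetuity: 92307.69231 / (1+0.117)^6 = 47524.64211
Total PV = 12688.53089 + 47524.64211 = 60213.17300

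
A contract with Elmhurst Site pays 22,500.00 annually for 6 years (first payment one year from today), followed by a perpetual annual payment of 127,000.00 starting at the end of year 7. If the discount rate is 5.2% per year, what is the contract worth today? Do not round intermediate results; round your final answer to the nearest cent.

1915273.57

PV of 6-year annuity: 22,500.00 × [1 − (1+0.052)^−6] / 0.052 = 113476.24574
Perpetuity value at year 6: 127,000.00 / 0.052 = 2442307.69231
PV of perpetuity: 2442307.69231 / (1+0.052)^6 = 1801797.32748
Total PV = 113476.24574 + 1801797.32748 = 1915273.57322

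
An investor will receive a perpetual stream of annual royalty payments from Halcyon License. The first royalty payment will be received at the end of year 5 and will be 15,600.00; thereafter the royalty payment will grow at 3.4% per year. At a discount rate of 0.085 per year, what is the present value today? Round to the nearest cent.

Value at end of year 4: C₁ / (r − g) = 15,600.00 / (0.085 − 0.034) = 305,882.3529
Discount to today: PV = 305,882.3529 / (1 + 0.085)^4 = 305,882.3529 / 1.385859 = 220,716.84

220716.84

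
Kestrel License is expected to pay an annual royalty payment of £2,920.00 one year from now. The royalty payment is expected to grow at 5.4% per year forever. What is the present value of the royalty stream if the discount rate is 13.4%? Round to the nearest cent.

£36500.00

Growing perpetuity: P = D₁ / (r − g) = £2,920.0000 / (0.134 − 0.054) = £36,500.00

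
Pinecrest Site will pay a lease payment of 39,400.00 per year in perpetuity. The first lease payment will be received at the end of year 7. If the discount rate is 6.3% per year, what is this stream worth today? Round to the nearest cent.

433467.05

Value at end of year 6: C / r = 39,400.00 / 0.063 = 625,396.8254
Discount to today: PV = 625,396.8254 / (1 + 0.063)^6 = 625,396.8254 / 1.442778 = 433,467.05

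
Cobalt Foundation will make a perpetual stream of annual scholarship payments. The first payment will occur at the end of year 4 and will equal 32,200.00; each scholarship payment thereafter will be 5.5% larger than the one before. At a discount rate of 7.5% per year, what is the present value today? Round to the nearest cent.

1295986.52

Value at end of year 3: C₁ / (r − g) = 32,200.00 / (0.075 − 0.055) = 1,610,000.0000
Discount to today: PV = 1,610,000.0000 / (1 + 0.075)^3 = 1,610,000.0000 / 1.242297 = 1,295,986.52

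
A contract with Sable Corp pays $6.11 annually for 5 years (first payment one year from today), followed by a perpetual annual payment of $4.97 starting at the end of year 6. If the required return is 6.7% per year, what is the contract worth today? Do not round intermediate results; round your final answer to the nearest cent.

PV of 5-year annuity: $6.11 × [1 − (1+0.067)^−5] / 0.067 = 25.25473
Perpetuity value at year 5: $4.97 / 0.067 = 74.17910
PV of perpetuity: 74.17910 / (1+0.067)^5 = 53.63638
Total PV = 25.25473 + 53.63638 = 78.89112

$78.89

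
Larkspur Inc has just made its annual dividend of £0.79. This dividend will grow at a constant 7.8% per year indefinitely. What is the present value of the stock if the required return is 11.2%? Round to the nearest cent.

£25.05

D₁ = D₀ × (1 + g) = £0.79 × 1.078 = £0.8516
Growing perpetuity: P = D₁ / (r − g) = £0.8516 / (0.112 − 0.078) = £25.05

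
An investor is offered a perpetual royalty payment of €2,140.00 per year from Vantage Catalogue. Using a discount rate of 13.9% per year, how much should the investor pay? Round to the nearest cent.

Level perpetuity: PV = C / r = €2,140.00 / 0.139 = €15,395.68

€15395.68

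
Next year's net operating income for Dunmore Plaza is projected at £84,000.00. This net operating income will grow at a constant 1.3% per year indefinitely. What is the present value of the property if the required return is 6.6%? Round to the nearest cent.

Growing perpetuity: P = D₁ / (r − g) = £84,000.0000 / (0.066 − 0.013) = £1,584,905.66

£1584905.66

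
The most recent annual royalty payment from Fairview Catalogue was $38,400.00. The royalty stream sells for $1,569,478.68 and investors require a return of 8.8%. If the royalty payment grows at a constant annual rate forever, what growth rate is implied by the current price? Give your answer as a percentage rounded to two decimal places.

P = D₀(1+g)/(r−g) ⇒ P(r−g) = D₀(1+g) ⇒ g(P+D₀) = P·r − D₀
g = (P·r − D₀)/(P + D₀) = ($1,569,478.68×0.088 − $38,400.00) / ($1,569,478.68 + $38,400.00) = 0.062016

6.20%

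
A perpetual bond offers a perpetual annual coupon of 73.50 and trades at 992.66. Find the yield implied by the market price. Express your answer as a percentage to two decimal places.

P = C/r ⇒ r = C/P = 73.50/992.66 = 0.074043

7.40%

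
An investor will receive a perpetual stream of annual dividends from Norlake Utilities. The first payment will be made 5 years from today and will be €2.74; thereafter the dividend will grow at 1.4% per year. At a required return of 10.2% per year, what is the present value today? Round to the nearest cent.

Value at end of year 4: C₁ / (r − g) = €2.74 / (0.102 − 0.014) = €31.1364
Discount to today: PV = €31.1364 / (1 + 0.102)^4 = €31.1364 / 1.474777 = €21.11

€21.11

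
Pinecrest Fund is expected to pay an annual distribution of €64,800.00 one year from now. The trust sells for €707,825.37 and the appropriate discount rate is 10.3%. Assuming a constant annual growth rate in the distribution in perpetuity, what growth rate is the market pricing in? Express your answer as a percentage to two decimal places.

1.15%

P = D₁/(r−g) ⇒ g = r − D₁/P = 0.103 − €64,800.00/€707,825.37 = 0.011452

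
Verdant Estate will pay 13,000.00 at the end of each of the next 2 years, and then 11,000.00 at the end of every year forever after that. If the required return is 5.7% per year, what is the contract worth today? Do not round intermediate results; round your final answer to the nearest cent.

PV of 2-year annuity: 13,000.00 × [1 − (1+0.057)^−2] / 0.057 = 23934.68242
Perpetuity value at year 2: 11,000.00 / 0.057 = 192982.45614
PV of perpetuity: 192982.45614 / (1+0.057)^2 = 172730.03255
Total PV = 23934.68242 + 172730.03255 = 196664.71497

196664.71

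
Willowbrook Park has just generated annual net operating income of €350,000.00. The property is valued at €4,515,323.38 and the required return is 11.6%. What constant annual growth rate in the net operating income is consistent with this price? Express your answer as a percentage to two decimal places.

P = D₀(1+g)/(r−g) ⇒ P(r−g) = D₀(1+g) ⇒ g(P+D₀) = P·r − D₀
g = (P·r − D₀)/(P + D₀) = (€4,515,323.38×0.116 − €350,000.00) / (€4,515,323.38 + €350,000.00) = 0.035718

3.57%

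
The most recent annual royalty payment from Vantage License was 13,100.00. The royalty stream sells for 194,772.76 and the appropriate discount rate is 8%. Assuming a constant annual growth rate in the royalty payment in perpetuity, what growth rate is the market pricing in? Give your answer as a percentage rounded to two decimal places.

1.19%

P = D₀(1+g)/(r−g) ⇒ P(r−g) = D₀(1+g) ⇒ g(P+D₀) = P·r − D₀
g = (P·r − D₀)/(P + D₀) = (194,772.76×0.08 − 13,100.00) / (194,772.76 + 13,100.00) = 0.011939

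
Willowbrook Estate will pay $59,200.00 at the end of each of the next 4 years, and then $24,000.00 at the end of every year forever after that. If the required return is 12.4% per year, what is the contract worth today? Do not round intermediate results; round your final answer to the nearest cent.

$299568.59

PV of 4-year annuity: $59,200.00 × [1 − (1+0.124)^−4] / 0.124 = 178306.70750
Perpetuity value at year 4: $24,000.00 / 0.124 = 193548.38710
PV of perpetuity: 193548.38710 / (1+0.124)^4 = 121261.88405
Total PV = 178306.70750 + 121261.88405 = 299568.59156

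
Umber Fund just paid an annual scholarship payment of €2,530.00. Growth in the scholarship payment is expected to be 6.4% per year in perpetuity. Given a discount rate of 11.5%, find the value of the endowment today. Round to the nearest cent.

€52782.75

D₁ = D₀ × (1 + g) = €2,530.00 × 1.064 = €2,691.9200
Growing perpetuity: P = D₁ / (r − g) = €2,691.9200 / (0.115 − 0.064) = €52,782.75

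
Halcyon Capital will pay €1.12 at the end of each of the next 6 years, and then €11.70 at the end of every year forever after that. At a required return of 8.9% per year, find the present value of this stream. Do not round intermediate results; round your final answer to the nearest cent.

PV of 6-year annuity: €1.12 × [1 − (1+0.089)^−6] / 0.089 = 5.03924
Perpetuity value at year 6: €11.70 / 0.089 = 131.46067
PV of perpetuity: 131.46067 / (1+0.089)^6 = 78.81857
Total PV = 5.03924 + 78.81857 = 83.85782

€83.86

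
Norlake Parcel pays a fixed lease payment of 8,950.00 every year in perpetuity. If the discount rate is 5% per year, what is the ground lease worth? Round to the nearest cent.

179000.00

Level perpetuity: PV = C / r = 8,950.00 / 0.05 = 179,000.00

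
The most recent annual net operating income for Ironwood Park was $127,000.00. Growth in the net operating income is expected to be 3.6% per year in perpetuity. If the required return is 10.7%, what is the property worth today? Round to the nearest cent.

$1853126.76

D₁ = D₀ × (1 + g) = $127,000.00 × 1.036 = $131,572.0000
Growing perpetuity: P = D₁ / (r − g) = $131,572.0000 / (0.107 − 0.036) = $1,853,126.76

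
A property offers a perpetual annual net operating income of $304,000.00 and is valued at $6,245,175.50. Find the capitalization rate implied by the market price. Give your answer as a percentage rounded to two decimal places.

P = C/r ⇒ r = C/P = $304,000.00/$6,245,175.50 = 0.048678

4.87%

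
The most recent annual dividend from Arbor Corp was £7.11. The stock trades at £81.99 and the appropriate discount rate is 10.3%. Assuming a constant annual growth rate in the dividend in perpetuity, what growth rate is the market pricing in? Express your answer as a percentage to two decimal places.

1.50%

P = D₀(1+g)/(r−g) ⇒ P(r−g) = D₀(1+g) ⇒ g(P+D₀) = P·r − D₀
g = (P·r − D₀)/(P + D₀) = (£81.99×0.103 − £7.11) / (£81.99 + £7.11) = 0.014983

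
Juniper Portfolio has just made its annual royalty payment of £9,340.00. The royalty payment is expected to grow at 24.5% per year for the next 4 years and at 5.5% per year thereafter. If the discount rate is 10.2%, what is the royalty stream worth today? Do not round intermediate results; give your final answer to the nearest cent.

£392705.99

D_1 = 11628.30000
D_2 = 14477.23350
D_3 = 18024.15571
D_4 = 22440.07386
Terminal value at year 4: TV = D_4×(1+g_2)/(r−g_2) = 23674.27792/0.047 = 503708.04081
P_0 = D_1/(1+r)^1 + D_2/(1+r)^2 + D_3/(1+r)^3 + D_4/(1+r)^4 + TV/(1+r)^4
    = 10551.99637 + 11921.26632 + 13468.21830 + 15215.90906 + 341548.59692 = 392705.98696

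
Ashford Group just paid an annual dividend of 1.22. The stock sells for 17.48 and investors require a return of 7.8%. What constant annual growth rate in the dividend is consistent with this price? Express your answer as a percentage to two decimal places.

0.77%

P = D₀(1+g)/(r−g) ⇒ P(r−g) = D₀(1+g) ⇒ g(P+D₀) = P·r − D₀
g = (P·r − D₀)/(P + D₀) = (17.48×0.078 − 1.22) / (17.48 + 1.22) = 0.007671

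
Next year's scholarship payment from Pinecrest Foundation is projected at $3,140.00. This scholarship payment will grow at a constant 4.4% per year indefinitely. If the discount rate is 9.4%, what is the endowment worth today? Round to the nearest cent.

Growing perpetuity: P = D₁ / (r − g) = $3,140.0000 / (0.094 − 0.044) = $62,800.00

$62800.00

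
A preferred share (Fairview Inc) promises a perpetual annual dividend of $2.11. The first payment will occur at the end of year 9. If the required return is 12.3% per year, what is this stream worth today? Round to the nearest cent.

Value at end of year 8: C / r = $2.11 / 0.123 = $17.1545
Discount to today: PV = $17.1545 / (1 + 0.123)^8 = $17.1545 / 2.529520 = $6.78

$6.78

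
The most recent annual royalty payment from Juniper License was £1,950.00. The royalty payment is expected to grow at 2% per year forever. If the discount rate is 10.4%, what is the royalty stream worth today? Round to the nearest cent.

£23678.57

D₁ = D₀ × (1 + g) = £1,950.00 × 1.02 = £1,989.0000
Growing perpetuity: P = D₁ / (r − g) = £1,989.0000 / (0.104 − 0.02) = £23,678.57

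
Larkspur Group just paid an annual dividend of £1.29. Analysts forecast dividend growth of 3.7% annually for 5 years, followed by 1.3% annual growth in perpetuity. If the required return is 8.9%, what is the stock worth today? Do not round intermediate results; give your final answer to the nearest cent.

D_1 = 1.33773
D_2 = 1.38723
D_3 = 1.43855
D_4 = 1.49178
D_5 = 1.54698
Terminal value at year 5: TV = D_5×(1+g_2)/(r−g_2) = 1.56709/0.076 = 20.61956
P_0 = D_1/(1+r)^1 + D_2/(1+r)^2 + D_3/(1+r)^3 + D_4/(1+r)^4 + D_5/(1+r)^5 + TV/(1+r)^5
    = 1.22840 + 1.16975 + 1.11389 + 1.06070 + 1.01005 + 13.46294 = 19.04573

£19.05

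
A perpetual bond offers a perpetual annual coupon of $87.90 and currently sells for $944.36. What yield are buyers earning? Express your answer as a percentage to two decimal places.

P = C/r ⇒ r = C/P = $87.90/$944.36 = 0.093079

9.31%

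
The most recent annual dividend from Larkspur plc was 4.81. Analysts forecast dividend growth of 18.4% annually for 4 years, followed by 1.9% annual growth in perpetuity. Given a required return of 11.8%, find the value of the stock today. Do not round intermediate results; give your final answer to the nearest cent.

D_1 = 5.69504
D_2 = 6.74293
D_3 = 7.98363
D_4 = 9.45261
Terminal value at year 4: TV = D_4×(1+g_2)/(r−g_2) = 9.63221/0.099 = 97.29508
P_0 = D_1/(1+r)^1 + D_2/(1+r)^2 + D_3/(1+r)^3 + D_4/(1+r)^4 + TV/(1+r)^4
    = 5.09395 + 5.39467 + 5.71314 + 6.05041 + 62.27642 = 84.52859

84.53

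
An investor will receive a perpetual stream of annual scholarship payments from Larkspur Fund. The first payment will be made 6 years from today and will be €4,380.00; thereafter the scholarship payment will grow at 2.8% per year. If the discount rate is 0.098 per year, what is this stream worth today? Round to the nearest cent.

Value at end of year 5: C₁ / (r − g) = €4,380.00 / (0.098 − 0.028) = €62,571.4286
Discount to today: PV = €62,571.4286 / (1 + 0.098)^5 = €62,571.4286 / 1.595922 = €39,207.07

€39207.07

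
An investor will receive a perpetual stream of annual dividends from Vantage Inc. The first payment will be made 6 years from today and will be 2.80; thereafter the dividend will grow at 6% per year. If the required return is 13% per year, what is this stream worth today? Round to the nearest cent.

21.71

Value at end of year 5: C₁ / (r − g) = 2.80 / (0.13 − 0.06) = 40.0000
Discount to today: PV = 40.0000 / (1 + 0.13)^5 = 40.0000 / 1.842435 = 21.71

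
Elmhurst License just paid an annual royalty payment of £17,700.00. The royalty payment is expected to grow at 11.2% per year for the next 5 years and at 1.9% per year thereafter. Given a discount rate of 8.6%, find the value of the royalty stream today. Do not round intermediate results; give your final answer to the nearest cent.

£398066.31

D_1 = 19682.40000
D_2 = 21886.82880
D_3 = 24338.15363
D_4 = 27064.02683
D_5 = 30095.19784
Terminal value at year 5: TV = D_5×(1+g_2)/(r−g_2) = 30667.00660/0.067 = 457716.51635
P_0 = D_1/(1+r)^1 + D_2/(1+r)^2 + D_3/(1+r)^3 + D_4/(1+r)^4 + D_5/(1+r)^5 + TV/(1+r)^5
    = 18123.75691 + 18557.65901 + 19001.94918 + 19456.87614 + 19922.69454 + 303003.36922 = 398066.30500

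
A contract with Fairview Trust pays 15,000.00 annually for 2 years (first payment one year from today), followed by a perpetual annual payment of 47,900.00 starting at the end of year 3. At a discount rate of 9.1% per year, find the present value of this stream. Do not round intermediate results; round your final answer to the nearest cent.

PV of 2-year annuity: 15,000.00 × [1 − (1+0.091)^−2] / 0.091 = 26350.92050
Perpetuity value at year 2: 47,900.00 / 0.091 = 526373.62637
PV of perpetuity: 526373.62637 / (1+0.091)^2 = 442226.35359
Total PV = 26350.92050 + 442226.35359 = 468577.27408

468577.27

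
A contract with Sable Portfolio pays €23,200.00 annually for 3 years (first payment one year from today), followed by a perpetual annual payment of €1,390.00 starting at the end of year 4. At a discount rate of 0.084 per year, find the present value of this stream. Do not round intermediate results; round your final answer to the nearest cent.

€72350.89

PV of 3-year annuity: €23,200.00 × [1 − (1+0.084)^−3] / 0.084 = 59359.73607
Perpetuity value at year 3: €1,390.00 / 0.084 = 16547.61905
PV of perpetuity: 16547.61905 / (1+0.084)^3 = 12991.15210
Total PV = 59359.73607 + 12991.15210 = 72350.88817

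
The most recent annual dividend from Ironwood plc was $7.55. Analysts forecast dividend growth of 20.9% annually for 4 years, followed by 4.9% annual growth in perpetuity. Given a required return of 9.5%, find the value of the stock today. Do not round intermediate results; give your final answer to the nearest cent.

$294.79

D_1 = 9.12795
D_2 = 11.03569
D_3 = 13.34215
D_4 = 16.13066
Terminal value at year 4: TV = D_4×(1+g_2)/(r−g_2) = 16.92106/0.046 = 367.84920
P_0 = D_1/(1+r)^1 + D_2/(1+r)^2 + D_3/(1+r)^3 + D_4/(1+r)^4 + TV/(1+r)^4
    = 8.33603 + 9.20389 + 10.16210 + 11.22007 + 255.86644 = 294.78853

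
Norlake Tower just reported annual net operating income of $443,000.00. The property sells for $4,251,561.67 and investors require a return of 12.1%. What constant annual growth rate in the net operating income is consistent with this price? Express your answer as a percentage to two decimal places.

P = D₀(1+g)/(r−g) ⇒ P(r−g) = D₀(1+g) ⇒ g(P+D₀) = P·r − D₀
g = (P·r − D₀)/(P + D₀) = ($4,251,561.67×0.121 − $443,000.00) / ($4,251,561.67 + $443,000.00) = 0.015217

1.52%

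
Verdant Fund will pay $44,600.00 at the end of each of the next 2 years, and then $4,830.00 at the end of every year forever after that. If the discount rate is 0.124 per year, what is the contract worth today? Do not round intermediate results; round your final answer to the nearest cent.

PV of 2-year annuity: $44,600.00 × [1 − (1+0.124)^−2] / 0.124 = 74981.95312
Perpetuity value at year 2: $4,830.00 / 0.124 = 38951.61290
PV of perpetuity: 38951.61290 / (1+0.124)^2 = 30831.37000
Total PV = 74981.95312 + 30831.37000 = 105813.32311

$105813.32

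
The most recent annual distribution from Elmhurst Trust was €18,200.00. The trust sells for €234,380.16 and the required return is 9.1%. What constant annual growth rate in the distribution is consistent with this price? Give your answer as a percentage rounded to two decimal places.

P = D₀(1+g)/(r−g) ⇒ P(r−g) = D₀(1+g) ⇒ g(P+D₀) = P·r − D₀
g = (P·r − D₀)/(P + D₀) = (€234,380.16×0.091 − €18,200.00) / (€234,380.16 + €18,200.00) = 0.012387

1.24%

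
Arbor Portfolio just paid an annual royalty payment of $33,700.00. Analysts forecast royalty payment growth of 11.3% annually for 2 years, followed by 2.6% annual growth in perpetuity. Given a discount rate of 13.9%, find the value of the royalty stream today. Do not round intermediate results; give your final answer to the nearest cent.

D_1 = 37508.10000
D_2 = 41746.51530
Terminal value at year 2: TV = D_2×(1+g_2)/(r−g_2) = 42831.92470/0.113 = 379043.58140
P_0 = D_1/(1+r)^1 + D_2/(1+r)^2 + TV/(1+r)^2
    = 32930.72871 + 32179.01761 + 292174.08906 = 357283.83538

$357283.84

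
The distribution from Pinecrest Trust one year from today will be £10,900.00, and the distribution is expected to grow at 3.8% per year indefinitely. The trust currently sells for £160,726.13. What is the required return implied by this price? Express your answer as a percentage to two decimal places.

P = D₁/(r − g) ⇒ r = D₁/P + g = £10,900.0000/£160,726.13 + 0.038 = 0.067817 + 0.038 = 0.105817

10.58%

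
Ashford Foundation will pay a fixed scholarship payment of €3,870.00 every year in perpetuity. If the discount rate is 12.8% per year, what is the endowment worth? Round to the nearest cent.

€30234.38

Level perpetuity: PV = C / r = €3,870.00 / 0.128 = €30,234.38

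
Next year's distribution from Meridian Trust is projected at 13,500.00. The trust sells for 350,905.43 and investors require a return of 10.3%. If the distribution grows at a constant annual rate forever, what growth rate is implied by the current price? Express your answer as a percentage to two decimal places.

6.45%

P = D₁/(r−g) ⇒ g = r − D₁/P = 0.103 − 13,500.00/350,905.43 = 0.064528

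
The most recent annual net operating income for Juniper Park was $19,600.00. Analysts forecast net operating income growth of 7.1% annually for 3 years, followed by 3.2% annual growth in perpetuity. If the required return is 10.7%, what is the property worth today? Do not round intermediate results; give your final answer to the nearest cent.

$299288.44

D_1 = 20991.60000
D_2 = 22482.00360
D_3 = 24078.22586
Terminal value at year 3: TV = D_3×(1+g_2)/(r−g_2) = 24848.72908/0.075 = 331316.38777
P_0 = D_1/(1+r)^1 + D_2/(1+r)^2 + D_3/(1+r)^3 + TV/(1+r)^3
    = 18962.60163 + 18345.93165 + 17749.31599 + 244230.58803 = 299288.43731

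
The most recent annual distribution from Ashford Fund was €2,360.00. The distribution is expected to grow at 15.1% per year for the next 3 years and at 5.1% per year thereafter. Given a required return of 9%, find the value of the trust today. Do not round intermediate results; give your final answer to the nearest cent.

€82787.72

D_1 = 2716.36000
D_2 = 3126.53036
D_3 = 3598.63644
Terminal value at year 3: TV = D_3×(1+g_2)/(r−g_2) = 3782.16690/0.039 = 96978.63854
P_0 = D_1/(1+r)^1 + D_2/(1+r)^2 + D_3/(1+r)^3 + TV/(1+r)^3
    = 2492.07339 + 2631.53805 + 2778.80761 + 74885.30260 = 82787.72166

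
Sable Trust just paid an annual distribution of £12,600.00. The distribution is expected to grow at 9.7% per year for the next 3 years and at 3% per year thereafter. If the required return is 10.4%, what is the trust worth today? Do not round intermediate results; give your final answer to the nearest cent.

D_1 = 13822.20000
D_2 = 15162.95340
D_3 = 16633.75988
Terminal value at year 3: TV = D_3×(1+g_2)/(r−g_2) = 17132.77268/0.074 = 231523.95508
P_0 = D_1/(1+r)^1 + D_2/(1+r)^2 + D_3/(1+r)^3 + TV/(1+r)^3
    = 12520.10870 + 12440.72395 + 12361.84255 + 172063.48410 = 209386.15929

£209386.16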